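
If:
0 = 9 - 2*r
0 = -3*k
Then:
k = 0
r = 9/2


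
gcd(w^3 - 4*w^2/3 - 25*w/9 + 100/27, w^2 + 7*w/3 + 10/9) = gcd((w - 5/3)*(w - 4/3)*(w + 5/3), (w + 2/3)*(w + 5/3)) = w + 5/3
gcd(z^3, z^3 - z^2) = z^2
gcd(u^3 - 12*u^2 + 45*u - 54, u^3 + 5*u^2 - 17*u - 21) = u - 3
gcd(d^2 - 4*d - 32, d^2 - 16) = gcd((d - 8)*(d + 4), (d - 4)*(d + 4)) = d + 4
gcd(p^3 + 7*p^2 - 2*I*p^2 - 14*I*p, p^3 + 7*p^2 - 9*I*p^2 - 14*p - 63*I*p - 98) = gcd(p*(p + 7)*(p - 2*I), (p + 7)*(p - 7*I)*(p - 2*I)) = p^2 + p*(7 - 2*I) - 14*I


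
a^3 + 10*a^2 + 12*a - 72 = (a - 2)*(a + 6)^2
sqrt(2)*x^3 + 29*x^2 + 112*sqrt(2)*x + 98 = (x + 7*sqrt(2))^2*(sqrt(2)*x + 1)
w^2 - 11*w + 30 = (w - 6)*(w - 5)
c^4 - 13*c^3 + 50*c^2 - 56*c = c*(c - 7)*(c - 4)*(c - 2)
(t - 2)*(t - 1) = t^2 - 3*t + 2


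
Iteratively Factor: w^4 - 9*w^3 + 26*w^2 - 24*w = (w - 4)*(w^3 - 5*w^2 + 6*w) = (w - 4)*(w - 3)*(w^2 - 2*w) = (w - 4)*(w - 3)*(w - 2)*(w)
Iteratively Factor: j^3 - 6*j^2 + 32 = (j - 4)*(j^2 - 2*j - 8) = (j - 4)^2*(j + 2)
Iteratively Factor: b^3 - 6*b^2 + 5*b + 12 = (b + 1)*(b^2 - 7*b + 12) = (b - 4)*(b + 1)*(b - 3)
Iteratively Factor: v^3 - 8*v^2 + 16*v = (v - 4)*(v^2 - 4*v) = v*(v - 4)*(v - 4)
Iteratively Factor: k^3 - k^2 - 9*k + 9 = (k - 1)*(k^2 - 9) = (k - 3)*(k - 1)*(k + 3)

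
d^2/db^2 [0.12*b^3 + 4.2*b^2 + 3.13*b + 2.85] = 0.72*b + 8.4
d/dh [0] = 0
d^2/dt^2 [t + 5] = 0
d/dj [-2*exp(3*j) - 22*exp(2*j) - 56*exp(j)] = (-6*exp(2*j) - 44*exp(j) - 56)*exp(j)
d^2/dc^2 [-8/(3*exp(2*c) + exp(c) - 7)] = 8*(-2*(6*exp(c) + 1)^2*exp(c) + (12*exp(c) + 1)*(3*exp(2*c) + exp(c) - 7))*exp(c)/(3*exp(2*c) + exp(c) - 7)^3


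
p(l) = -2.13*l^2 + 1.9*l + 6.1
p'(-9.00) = 40.24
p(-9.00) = -183.53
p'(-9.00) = 40.24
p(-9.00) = -183.53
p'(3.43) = -12.71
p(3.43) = -12.44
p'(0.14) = 1.30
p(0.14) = 6.32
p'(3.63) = -13.56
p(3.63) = -15.07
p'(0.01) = 1.86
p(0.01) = 6.12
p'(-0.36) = 3.43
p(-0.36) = 5.14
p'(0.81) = -1.55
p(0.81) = 6.24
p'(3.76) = -14.12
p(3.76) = -16.87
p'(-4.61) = 21.54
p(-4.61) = -47.93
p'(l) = 1.9 - 4.26*l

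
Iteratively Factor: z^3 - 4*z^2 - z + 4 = (z + 1)*(z^2 - 5*z + 4) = (z - 1)*(z + 1)*(z - 4)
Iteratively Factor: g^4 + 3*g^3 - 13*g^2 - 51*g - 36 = (g + 3)*(g^3 - 13*g - 12) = (g + 1)*(g + 3)*(g^2 - g - 12) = (g + 1)*(g + 3)^2*(g - 4)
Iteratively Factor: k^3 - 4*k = (k)*(k^2 - 4) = k*(k - 2)*(k + 2)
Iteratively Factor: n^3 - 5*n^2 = (n - 5)*(n^2) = n*(n - 5)*(n)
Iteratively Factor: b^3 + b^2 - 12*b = (b)*(b^2 + b - 12) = b*(b - 3)*(b + 4)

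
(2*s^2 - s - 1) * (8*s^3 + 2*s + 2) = 16*s^5 - 8*s^4 - 4*s^3 + 2*s^2 - 4*s - 2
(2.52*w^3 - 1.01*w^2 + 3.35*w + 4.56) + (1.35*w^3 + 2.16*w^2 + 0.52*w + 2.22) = 3.87*w^3 + 1.15*w^2 + 3.87*w + 6.78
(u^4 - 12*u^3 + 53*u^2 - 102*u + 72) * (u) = u^5 - 12*u^4 + 53*u^3 - 102*u^2 + 72*u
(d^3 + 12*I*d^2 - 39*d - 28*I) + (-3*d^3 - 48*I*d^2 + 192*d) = -2*d^3 - 36*I*d^2 + 153*d - 28*I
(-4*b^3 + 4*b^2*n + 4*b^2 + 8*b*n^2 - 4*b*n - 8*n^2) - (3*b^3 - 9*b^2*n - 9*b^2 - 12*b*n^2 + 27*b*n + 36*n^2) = -7*b^3 + 13*b^2*n + 13*b^2 + 20*b*n^2 - 31*b*n - 44*n^2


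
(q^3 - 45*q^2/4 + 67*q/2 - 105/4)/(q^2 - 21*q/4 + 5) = (q^2 - 10*q + 21)/(q - 4)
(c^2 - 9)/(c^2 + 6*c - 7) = (c^2 - 9)/(c^2 + 6*c - 7)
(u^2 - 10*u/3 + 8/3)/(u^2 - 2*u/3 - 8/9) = 3*(u - 2)/(3*u + 2)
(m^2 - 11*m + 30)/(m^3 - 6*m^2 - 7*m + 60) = (m - 6)/(m^2 - m - 12)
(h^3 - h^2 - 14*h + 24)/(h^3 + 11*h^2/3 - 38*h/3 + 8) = 3*(h^3 - h^2 - 14*h + 24)/(3*h^3 + 11*h^2 - 38*h + 24)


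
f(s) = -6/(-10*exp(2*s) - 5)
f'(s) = -120*exp(2*s)/(-10*exp(2*s) - 5)^2 = -24*exp(2*s)/(5*(2*exp(2*s) + 1)^2)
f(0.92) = 0.09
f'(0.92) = -0.16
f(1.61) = 0.02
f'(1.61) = -0.05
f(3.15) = 0.00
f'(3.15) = -0.00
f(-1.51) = 1.09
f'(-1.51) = -0.19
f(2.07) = 0.01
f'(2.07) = -0.02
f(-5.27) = 1.20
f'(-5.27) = -0.00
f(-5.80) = 1.20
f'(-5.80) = -0.00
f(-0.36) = 0.61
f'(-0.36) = -0.60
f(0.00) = 0.40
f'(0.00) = -0.53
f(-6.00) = 1.20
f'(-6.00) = 0.00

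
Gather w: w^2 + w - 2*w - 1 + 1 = w^2 - w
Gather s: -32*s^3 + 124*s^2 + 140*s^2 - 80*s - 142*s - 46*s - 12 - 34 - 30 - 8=-32*s^3 + 264*s^2 - 268*s - 84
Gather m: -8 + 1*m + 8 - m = 0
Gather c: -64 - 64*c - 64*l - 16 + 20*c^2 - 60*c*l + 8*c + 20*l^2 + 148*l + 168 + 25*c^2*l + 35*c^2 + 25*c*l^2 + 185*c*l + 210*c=c^2*(25*l + 55) + c*(25*l^2 + 125*l + 154) + 20*l^2 + 84*l + 88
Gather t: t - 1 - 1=t - 2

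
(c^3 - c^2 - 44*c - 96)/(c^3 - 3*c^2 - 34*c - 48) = (c + 4)/(c + 2)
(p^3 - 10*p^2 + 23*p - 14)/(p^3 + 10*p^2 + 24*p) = (p^3 - 10*p^2 + 23*p - 14)/(p*(p^2 + 10*p + 24))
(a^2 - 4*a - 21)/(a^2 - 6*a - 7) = (a + 3)/(a + 1)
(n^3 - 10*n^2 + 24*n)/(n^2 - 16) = n*(n - 6)/(n + 4)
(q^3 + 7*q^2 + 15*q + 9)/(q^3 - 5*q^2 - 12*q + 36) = (q^2 + 4*q + 3)/(q^2 - 8*q + 12)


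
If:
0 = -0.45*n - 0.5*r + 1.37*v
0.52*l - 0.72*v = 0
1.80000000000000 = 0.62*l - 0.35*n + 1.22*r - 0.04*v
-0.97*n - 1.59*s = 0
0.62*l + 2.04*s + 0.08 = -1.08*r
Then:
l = 1.54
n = 1.95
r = 1.29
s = -1.19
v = 1.11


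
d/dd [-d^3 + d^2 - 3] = d*(2 - 3*d)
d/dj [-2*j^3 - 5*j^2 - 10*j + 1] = -6*j^2 - 10*j - 10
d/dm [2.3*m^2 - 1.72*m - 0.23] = 4.6*m - 1.72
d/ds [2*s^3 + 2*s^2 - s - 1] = 6*s^2 + 4*s - 1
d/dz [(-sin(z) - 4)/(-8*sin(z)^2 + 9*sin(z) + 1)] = (-8*sin(z)^2 - 64*sin(z) + 35)*cos(z)/(-8*sin(z)^2 + 9*sin(z) + 1)^2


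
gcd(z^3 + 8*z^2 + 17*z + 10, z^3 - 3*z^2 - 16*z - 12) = z^2 + 3*z + 2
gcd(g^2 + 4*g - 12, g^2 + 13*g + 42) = g + 6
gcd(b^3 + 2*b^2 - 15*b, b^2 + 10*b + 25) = b + 5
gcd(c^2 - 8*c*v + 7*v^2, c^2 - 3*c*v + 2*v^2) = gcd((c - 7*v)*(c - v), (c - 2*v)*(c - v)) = -c + v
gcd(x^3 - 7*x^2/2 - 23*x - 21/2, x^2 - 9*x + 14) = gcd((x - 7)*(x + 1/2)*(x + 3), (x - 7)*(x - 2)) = x - 7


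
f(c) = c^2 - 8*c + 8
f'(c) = 2*c - 8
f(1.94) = -3.76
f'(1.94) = -4.12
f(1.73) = -2.85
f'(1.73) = -4.54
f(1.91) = -3.63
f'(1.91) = -4.18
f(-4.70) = 67.69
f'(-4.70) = -17.40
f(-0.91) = 16.11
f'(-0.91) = -9.82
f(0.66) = 3.16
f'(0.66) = -6.68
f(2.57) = -5.96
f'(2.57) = -2.86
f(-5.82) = 88.43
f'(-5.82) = -19.64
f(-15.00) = 353.00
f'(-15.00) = -38.00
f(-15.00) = 353.00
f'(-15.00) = -38.00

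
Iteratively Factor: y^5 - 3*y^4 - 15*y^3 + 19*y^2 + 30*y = (y + 1)*(y^4 - 4*y^3 - 11*y^2 + 30*y) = (y - 5)*(y + 1)*(y^3 + y^2 - 6*y) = (y - 5)*(y - 2)*(y + 1)*(y^2 + 3*y) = y*(y - 5)*(y - 2)*(y + 1)*(y + 3)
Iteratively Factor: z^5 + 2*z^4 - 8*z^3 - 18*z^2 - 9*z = (z)*(z^4 + 2*z^3 - 8*z^2 - 18*z - 9) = z*(z + 3)*(z^3 - z^2 - 5*z - 3) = z*(z + 1)*(z + 3)*(z^2 - 2*z - 3) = z*(z + 1)^2*(z + 3)*(z - 3)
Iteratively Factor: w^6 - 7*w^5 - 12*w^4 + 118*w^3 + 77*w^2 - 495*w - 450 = (w + 3)*(w^5 - 10*w^4 + 18*w^3 + 64*w^2 - 115*w - 150) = (w - 5)*(w + 3)*(w^4 - 5*w^3 - 7*w^2 + 29*w + 30) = (w - 5)*(w + 2)*(w + 3)*(w^3 - 7*w^2 + 7*w + 15) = (w - 5)*(w - 3)*(w + 2)*(w + 3)*(w^2 - 4*w - 5) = (w - 5)*(w - 3)*(w + 1)*(w + 2)*(w + 3)*(w - 5)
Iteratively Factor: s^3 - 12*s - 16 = (s + 2)*(s^2 - 2*s - 8) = (s - 4)*(s + 2)*(s + 2)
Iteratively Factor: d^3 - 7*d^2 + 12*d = (d)*(d^2 - 7*d + 12) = d*(d - 4)*(d - 3)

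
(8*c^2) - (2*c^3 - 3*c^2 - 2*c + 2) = -2*c^3 + 11*c^2 + 2*c - 2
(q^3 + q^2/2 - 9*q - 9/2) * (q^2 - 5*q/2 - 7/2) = q^5 - 2*q^4 - 55*q^3/4 + 65*q^2/4 + 171*q/4 + 63/4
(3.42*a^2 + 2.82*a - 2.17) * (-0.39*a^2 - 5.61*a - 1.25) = -1.3338*a^4 - 20.286*a^3 - 19.2489*a^2 + 8.6487*a + 2.7125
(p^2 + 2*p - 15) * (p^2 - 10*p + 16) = p^4 - 8*p^3 - 19*p^2 + 182*p - 240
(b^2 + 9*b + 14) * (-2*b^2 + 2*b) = -2*b^4 - 16*b^3 - 10*b^2 + 28*b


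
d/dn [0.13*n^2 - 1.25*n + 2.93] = 0.26*n - 1.25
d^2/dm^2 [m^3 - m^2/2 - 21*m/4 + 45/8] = 6*m - 1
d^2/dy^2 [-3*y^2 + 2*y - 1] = -6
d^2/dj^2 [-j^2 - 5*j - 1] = -2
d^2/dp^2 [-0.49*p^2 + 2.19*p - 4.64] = -0.980000000000000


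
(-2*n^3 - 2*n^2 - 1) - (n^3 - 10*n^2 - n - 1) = -3*n^3 + 8*n^2 + n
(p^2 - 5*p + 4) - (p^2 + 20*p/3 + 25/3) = -35*p/3 - 13/3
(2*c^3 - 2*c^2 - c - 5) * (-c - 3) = -2*c^4 - 4*c^3 + 7*c^2 + 8*c + 15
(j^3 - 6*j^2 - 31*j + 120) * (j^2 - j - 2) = j^5 - 7*j^4 - 27*j^3 + 163*j^2 - 58*j - 240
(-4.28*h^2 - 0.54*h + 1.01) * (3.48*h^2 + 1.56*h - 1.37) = -14.8944*h^4 - 8.556*h^3 + 8.536*h^2 + 2.3154*h - 1.3837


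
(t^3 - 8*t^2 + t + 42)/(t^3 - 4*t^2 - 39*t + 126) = (t + 2)/(t + 6)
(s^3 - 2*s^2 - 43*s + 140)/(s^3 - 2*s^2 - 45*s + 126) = (s^2 - 9*s + 20)/(s^2 - 9*s + 18)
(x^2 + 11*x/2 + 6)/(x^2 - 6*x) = (x^2 + 11*x/2 + 6)/(x*(x - 6))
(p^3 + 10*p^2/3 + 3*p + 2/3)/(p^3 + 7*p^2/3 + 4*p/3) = (3*p^2 + 7*p + 2)/(p*(3*p + 4))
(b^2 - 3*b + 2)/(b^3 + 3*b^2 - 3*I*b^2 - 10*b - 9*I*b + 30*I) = (b - 1)/(b^2 + b*(5 - 3*I) - 15*I)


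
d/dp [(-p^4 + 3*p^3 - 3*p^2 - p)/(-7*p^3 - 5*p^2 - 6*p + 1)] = (7*p^6 + 10*p^5 - 18*p^4 - 54*p^3 + 22*p^2 - 6*p - 1)/(49*p^6 + 70*p^5 + 109*p^4 + 46*p^3 + 26*p^2 - 12*p + 1)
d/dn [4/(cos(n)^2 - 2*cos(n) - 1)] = 8*(cos(n) - 1)*sin(n)/(sin(n)^2 + 2*cos(n))^2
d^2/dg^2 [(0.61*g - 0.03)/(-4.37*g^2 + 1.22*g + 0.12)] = ((0.61*g - 0.03)*(8.74*g - 1.22)*(17.48*g - 2.44) + (15.9942*g - 1.7506)*(-4.37*g^2 + 1.22*g + 0.12))/(-4.37*g^2 + 1.22*g + 0.12)^3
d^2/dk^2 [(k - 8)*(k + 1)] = 2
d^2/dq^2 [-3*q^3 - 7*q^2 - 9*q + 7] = -18*q - 14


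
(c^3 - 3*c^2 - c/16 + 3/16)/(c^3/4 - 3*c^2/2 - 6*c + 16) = (16*c^3 - 48*c^2 - c + 3)/(4*(c^3 - 6*c^2 - 24*c + 64))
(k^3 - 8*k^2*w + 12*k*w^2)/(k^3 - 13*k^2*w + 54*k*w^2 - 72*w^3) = k*(k - 2*w)/(k^2 - 7*k*w + 12*w^2)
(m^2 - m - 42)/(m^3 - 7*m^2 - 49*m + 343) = (m + 6)/(m^2 - 49)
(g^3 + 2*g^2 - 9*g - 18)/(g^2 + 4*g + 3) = (g^2 - g - 6)/(g + 1)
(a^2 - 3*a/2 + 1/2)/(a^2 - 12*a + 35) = (2*a^2 - 3*a + 1)/(2*(a^2 - 12*a + 35))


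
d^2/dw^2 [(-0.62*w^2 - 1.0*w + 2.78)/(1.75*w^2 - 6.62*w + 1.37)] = (1.77635683940025e-15*w^4 - 20.4904*w^3 + 60.0012*w^2 - 178.8528*w + 209.867408)/(5.359375*w^6 - 60.82125*w^5 + 242.664975*w^4 - 385.346228*w^3 + 189.972009*w^2 - 37.275234*w + 2.571353)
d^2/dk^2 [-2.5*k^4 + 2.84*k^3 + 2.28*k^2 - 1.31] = -30.0*k^2 + 17.04*k + 4.56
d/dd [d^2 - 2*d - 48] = 2*d - 2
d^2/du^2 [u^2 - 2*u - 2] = 2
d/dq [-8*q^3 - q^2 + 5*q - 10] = -24*q^2 - 2*q + 5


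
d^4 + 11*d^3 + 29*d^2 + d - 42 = (d - 1)*(d + 2)*(d + 3)*(d + 7)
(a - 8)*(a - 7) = a^2 - 15*a + 56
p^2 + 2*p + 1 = (p + 1)^2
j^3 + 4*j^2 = j^2*(j + 4)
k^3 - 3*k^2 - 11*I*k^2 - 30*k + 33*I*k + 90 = (k - 3)*(k - 6*I)*(k - 5*I)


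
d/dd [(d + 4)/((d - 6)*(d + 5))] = (-d^2 - 8*d - 26)/(d^4 - 2*d^3 - 59*d^2 + 60*d + 900)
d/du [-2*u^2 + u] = 1 - 4*u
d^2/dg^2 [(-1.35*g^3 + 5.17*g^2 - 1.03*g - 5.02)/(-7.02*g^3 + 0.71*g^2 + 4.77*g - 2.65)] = (-496.101995999999*g^6 + 575.784612*g^5 + 1597.763232*g^4 + 1117.703924*g^3 - 1384.082016*g^2 - 389.805036*g + 200.756156)/(345.948408*g^9 - 104.967252*g^8 - 694.586178*g^7 + 534.069073*g^6 + 392.713623*g^5 - 576.873942*g^4 + 93.211047*g^3 + 165.92763*g^2 - 100.491975*g + 18.609625)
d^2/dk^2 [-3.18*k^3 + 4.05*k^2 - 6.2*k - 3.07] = 8.1 - 19.08*k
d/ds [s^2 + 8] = 2*s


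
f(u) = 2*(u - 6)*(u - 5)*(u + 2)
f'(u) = 2*(u - 6)*(u - 5) + 2*(u - 6)*(u + 2) + 2*(u - 5)*(u + 2)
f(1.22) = 116.36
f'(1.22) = -18.99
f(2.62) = 74.33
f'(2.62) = -37.13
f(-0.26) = 114.59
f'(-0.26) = 25.77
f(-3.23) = -186.87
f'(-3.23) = 194.88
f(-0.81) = 94.17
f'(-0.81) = 49.10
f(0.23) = 122.75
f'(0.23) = 8.04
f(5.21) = -2.39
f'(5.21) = -8.70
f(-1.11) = 77.33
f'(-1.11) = 63.35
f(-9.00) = -2940.00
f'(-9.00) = 826.00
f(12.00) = 1176.00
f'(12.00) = 448.00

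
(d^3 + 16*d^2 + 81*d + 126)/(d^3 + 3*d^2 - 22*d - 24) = (d^2 + 10*d + 21)/(d^2 - 3*d - 4)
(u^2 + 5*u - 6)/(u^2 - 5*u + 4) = (u + 6)/(u - 4)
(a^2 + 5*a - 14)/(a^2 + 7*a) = (a - 2)/a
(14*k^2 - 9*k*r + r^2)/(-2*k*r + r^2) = (-7*k + r)/r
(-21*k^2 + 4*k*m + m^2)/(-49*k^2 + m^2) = (3*k - m)/(7*k - m)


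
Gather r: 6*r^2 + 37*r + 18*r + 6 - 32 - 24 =6*r^2 + 55*r - 50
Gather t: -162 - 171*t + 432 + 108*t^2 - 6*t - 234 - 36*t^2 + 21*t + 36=72*t^2 - 156*t + 72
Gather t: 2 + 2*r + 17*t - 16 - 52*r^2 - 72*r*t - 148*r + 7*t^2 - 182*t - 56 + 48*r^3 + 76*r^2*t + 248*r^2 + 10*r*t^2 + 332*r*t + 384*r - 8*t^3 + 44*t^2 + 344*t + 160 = 48*r^3 + 196*r^2 + 238*r - 8*t^3 + t^2*(10*r + 51) + t*(76*r^2 + 260*r + 179) + 90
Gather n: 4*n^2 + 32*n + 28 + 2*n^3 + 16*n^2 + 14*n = 2*n^3 + 20*n^2 + 46*n + 28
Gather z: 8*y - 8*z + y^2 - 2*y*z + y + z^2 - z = y^2 + 9*y + z^2 + z*(-2*y - 9)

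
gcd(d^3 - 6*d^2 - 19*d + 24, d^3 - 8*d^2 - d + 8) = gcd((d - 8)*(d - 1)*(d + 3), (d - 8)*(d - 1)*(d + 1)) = d^2 - 9*d + 8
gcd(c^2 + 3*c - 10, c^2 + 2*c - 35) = 1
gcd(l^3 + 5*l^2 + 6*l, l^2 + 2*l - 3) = l + 3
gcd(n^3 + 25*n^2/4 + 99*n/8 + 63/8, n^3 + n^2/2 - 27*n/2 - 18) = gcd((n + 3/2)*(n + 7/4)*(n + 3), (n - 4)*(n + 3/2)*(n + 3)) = n^2 + 9*n/2 + 9/2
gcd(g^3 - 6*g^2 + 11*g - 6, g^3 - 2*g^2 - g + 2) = g^2 - 3*g + 2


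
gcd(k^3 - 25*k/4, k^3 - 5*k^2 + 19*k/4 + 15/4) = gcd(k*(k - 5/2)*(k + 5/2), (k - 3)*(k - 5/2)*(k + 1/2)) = k - 5/2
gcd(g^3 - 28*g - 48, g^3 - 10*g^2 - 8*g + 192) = g^2 - 2*g - 24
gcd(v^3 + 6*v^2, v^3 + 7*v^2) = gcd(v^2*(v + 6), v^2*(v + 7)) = v^2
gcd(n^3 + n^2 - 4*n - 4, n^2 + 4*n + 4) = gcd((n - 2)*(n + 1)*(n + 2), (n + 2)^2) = n + 2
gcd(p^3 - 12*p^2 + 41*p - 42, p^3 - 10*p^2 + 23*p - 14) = p^2 - 9*p + 14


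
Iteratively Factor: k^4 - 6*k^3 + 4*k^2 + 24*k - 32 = (k - 2)*(k^3 - 4*k^2 - 4*k + 16) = (k - 2)^2*(k^2 - 2*k - 8) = (k - 4)*(k - 2)^2*(k + 2)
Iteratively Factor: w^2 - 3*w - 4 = (w + 1)*(w - 4)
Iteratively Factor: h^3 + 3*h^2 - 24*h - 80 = (h + 4)*(h^2 - h - 20) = (h - 5)*(h + 4)*(h + 4)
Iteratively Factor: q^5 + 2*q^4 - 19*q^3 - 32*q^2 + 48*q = (q + 4)*(q^4 - 2*q^3 - 11*q^2 + 12*q) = q*(q + 4)*(q^3 - 2*q^2 - 11*q + 12) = q*(q - 4)*(q + 4)*(q^2 + 2*q - 3) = q*(q - 4)*(q - 1)*(q + 4)*(q + 3)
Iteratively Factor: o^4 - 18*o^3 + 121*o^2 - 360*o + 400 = (o - 5)*(o^3 - 13*o^2 + 56*o - 80) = (o - 5)*(o - 4)*(o^2 - 9*o + 20) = (o - 5)*(o - 4)^2*(o - 5)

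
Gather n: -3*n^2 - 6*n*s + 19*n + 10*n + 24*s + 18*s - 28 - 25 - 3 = -3*n^2 + n*(29 - 6*s) + 42*s - 56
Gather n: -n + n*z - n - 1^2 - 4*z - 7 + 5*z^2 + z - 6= n*(z - 2) + 5*z^2 - 3*z - 14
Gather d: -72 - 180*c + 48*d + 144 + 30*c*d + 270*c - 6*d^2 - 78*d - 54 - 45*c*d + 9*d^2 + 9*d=90*c + 3*d^2 + d*(-15*c - 21) + 18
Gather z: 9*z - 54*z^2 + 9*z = -54*z^2 + 18*z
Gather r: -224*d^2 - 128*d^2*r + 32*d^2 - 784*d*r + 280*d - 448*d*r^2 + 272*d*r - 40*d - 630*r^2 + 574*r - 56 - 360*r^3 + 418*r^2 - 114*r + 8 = -192*d^2 + 240*d - 360*r^3 + r^2*(-448*d - 212) + r*(-128*d^2 - 512*d + 460) - 48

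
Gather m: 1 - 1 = 0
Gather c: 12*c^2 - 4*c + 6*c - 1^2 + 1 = 12*c^2 + 2*c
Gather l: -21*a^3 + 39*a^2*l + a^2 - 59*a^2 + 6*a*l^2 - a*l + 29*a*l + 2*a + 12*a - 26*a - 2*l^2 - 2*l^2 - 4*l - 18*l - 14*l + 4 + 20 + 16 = -21*a^3 - 58*a^2 - 12*a + l^2*(6*a - 4) + l*(39*a^2 + 28*a - 36) + 40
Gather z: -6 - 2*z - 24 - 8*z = -10*z - 30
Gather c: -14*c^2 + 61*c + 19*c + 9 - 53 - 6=-14*c^2 + 80*c - 50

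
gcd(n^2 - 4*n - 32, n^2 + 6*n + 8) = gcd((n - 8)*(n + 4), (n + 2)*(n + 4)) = n + 4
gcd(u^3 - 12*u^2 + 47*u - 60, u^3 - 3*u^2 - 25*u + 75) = u^2 - 8*u + 15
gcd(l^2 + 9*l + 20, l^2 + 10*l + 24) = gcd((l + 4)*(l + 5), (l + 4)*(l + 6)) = l + 4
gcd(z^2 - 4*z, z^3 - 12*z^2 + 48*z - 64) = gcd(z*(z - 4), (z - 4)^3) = z - 4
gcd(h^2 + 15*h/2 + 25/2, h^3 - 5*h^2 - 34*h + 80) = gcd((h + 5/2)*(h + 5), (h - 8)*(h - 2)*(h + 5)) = h + 5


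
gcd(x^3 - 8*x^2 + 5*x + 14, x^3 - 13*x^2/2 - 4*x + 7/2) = x^2 - 6*x - 7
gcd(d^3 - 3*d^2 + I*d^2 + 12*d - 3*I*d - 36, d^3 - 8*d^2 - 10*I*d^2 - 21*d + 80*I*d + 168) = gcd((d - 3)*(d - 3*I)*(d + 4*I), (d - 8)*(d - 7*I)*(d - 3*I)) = d - 3*I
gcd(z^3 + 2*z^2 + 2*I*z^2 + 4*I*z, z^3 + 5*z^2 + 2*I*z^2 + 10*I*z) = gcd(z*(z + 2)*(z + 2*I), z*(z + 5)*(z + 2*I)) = z^2 + 2*I*z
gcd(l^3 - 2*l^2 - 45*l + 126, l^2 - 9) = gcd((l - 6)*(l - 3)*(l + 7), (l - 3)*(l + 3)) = l - 3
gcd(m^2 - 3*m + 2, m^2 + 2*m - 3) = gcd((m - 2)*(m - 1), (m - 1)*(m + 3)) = m - 1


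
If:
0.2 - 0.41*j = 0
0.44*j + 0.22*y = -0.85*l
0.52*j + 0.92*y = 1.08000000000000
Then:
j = 0.49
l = -0.48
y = 0.90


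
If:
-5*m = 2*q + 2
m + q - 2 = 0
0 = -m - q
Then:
No Solution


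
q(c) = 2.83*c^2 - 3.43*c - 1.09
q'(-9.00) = -54.37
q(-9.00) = 259.01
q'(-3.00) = -20.41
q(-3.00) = 34.67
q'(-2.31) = -16.50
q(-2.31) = 21.93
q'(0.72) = 0.65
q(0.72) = -2.09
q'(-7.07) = -43.45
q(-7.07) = 164.62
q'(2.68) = 11.74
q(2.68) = 10.04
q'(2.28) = 9.47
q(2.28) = 5.80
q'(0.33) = -1.56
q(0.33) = -1.91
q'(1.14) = 3.02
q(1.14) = -1.32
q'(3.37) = 15.64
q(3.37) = 19.49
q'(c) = 5.66*c - 3.43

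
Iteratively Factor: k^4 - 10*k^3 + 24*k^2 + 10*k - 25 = (k - 5)*(k^3 - 5*k^2 - k + 5) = (k - 5)*(k + 1)*(k^2 - 6*k + 5) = (k - 5)^2*(k + 1)*(k - 1)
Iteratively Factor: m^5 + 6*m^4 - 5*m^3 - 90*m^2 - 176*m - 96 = (m + 1)*(m^4 + 5*m^3 - 10*m^2 - 80*m - 96) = (m - 4)*(m + 1)*(m^3 + 9*m^2 + 26*m + 24) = (m - 4)*(m + 1)*(m + 3)*(m^2 + 6*m + 8) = (m - 4)*(m + 1)*(m + 3)*(m + 4)*(m + 2)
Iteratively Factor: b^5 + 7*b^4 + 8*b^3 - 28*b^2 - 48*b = (b + 4)*(b^4 + 3*b^3 - 4*b^2 - 12*b) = b*(b + 4)*(b^3 + 3*b^2 - 4*b - 12) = b*(b + 2)*(b + 4)*(b^2 + b - 6) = b*(b + 2)*(b + 3)*(b + 4)*(b - 2)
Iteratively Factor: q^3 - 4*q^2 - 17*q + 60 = (q - 3)*(q^2 - q - 20) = (q - 3)*(q + 4)*(q - 5)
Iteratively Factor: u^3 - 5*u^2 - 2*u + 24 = (u + 2)*(u^2 - 7*u + 12) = (u - 4)*(u + 2)*(u - 3)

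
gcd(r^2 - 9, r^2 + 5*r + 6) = r + 3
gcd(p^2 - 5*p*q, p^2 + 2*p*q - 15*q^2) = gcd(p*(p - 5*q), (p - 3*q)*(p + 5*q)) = 1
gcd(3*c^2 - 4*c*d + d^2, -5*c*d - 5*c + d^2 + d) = 1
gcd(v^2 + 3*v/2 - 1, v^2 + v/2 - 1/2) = v - 1/2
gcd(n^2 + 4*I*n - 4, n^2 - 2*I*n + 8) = n + 2*I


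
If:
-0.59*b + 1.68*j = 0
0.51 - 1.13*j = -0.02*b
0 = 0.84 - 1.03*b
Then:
No Solution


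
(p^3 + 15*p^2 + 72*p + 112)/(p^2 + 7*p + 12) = (p^2 + 11*p + 28)/(p + 3)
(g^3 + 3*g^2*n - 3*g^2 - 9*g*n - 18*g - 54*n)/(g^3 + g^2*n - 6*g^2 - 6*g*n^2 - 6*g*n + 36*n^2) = (g + 3)/(g - 2*n)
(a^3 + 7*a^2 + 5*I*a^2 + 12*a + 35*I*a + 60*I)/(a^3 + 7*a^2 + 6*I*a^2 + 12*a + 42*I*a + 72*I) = (a + 5*I)/(a + 6*I)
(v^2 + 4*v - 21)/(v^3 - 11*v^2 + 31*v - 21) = (v + 7)/(v^2 - 8*v + 7)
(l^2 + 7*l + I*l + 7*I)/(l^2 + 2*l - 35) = (l + I)/(l - 5)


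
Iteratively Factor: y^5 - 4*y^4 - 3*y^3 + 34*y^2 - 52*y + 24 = (y - 2)*(y^4 - 2*y^3 - 7*y^2 + 20*y - 12) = (y - 2)^2*(y^3 - 7*y + 6) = (y - 2)^2*(y + 3)*(y^2 - 3*y + 2) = (y - 2)^2*(y - 1)*(y + 3)*(y - 2)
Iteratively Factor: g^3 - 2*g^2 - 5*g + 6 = (g + 2)*(g^2 - 4*g + 3) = (g - 1)*(g + 2)*(g - 3)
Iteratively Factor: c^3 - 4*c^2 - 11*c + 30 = (c - 2)*(c^2 - 2*c - 15) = (c - 5)*(c - 2)*(c + 3)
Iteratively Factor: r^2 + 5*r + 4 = (r + 1)*(r + 4)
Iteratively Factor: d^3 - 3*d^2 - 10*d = (d)*(d^2 - 3*d - 10) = d*(d + 2)*(d - 5)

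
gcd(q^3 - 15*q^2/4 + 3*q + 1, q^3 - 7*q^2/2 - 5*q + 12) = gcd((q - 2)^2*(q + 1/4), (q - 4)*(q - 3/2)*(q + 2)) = 1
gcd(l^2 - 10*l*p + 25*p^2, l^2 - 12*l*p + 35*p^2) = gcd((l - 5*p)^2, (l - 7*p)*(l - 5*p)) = -l + 5*p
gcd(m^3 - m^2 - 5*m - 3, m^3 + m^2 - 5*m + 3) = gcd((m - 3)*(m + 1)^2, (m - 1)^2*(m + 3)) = 1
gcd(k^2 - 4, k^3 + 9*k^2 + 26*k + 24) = k + 2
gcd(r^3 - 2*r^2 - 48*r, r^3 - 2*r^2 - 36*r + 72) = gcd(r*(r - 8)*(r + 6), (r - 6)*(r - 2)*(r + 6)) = r + 6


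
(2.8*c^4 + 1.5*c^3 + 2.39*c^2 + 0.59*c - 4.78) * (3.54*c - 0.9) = 9.912*c^5 + 2.79*c^4 + 7.1106*c^3 - 0.0624000000000002*c^2 - 17.4522*c + 4.302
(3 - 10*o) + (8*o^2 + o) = 8*o^2 - 9*o + 3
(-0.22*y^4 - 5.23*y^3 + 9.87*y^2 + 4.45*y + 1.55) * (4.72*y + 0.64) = -1.0384*y^5 - 24.8264*y^4 + 43.2392*y^3 + 27.3208*y^2 + 10.164*y + 0.992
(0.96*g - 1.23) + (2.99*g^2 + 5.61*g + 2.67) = 2.99*g^2 + 6.57*g + 1.44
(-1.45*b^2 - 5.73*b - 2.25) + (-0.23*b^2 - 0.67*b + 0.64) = -1.68*b^2 - 6.4*b - 1.61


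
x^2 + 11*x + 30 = (x + 5)*(x + 6)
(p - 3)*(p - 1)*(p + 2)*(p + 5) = p^4 + 3*p^3 - 15*p^2 - 19*p + 30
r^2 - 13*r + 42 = (r - 7)*(r - 6)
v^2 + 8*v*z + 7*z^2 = (v + z)*(v + 7*z)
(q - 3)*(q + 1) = q^2 - 2*q - 3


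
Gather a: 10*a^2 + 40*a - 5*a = 10*a^2 + 35*a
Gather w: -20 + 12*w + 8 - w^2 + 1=-w^2 + 12*w - 11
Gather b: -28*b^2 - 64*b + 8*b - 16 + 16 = -28*b^2 - 56*b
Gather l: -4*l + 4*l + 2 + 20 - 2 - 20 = 0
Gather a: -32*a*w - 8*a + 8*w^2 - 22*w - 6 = a*(-32*w - 8) + 8*w^2 - 22*w - 6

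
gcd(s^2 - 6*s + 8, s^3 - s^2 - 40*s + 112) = s - 4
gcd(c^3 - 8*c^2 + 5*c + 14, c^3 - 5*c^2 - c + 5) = c + 1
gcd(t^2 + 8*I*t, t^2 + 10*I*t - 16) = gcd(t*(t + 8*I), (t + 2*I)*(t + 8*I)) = t + 8*I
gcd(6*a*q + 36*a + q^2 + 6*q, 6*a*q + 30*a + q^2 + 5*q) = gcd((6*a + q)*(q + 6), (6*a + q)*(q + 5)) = 6*a + q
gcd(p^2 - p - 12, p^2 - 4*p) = p - 4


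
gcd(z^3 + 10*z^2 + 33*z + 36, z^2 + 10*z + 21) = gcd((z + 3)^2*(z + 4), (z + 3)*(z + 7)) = z + 3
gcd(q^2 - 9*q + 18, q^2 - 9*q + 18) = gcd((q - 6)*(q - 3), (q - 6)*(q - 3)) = q^2 - 9*q + 18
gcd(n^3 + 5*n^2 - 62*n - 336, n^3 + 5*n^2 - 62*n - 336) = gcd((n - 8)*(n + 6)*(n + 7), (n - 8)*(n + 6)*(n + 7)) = n^3 + 5*n^2 - 62*n - 336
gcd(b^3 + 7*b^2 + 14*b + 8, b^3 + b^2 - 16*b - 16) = b^2 + 5*b + 4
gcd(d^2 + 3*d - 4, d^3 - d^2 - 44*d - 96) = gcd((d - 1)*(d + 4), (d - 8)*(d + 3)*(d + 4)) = d + 4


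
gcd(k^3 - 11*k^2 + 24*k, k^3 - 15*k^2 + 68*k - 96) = k^2 - 11*k + 24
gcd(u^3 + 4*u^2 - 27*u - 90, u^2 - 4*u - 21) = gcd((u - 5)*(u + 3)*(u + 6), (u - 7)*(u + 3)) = u + 3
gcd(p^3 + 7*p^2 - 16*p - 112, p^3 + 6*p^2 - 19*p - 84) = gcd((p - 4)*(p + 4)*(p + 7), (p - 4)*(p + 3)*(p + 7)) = p^2 + 3*p - 28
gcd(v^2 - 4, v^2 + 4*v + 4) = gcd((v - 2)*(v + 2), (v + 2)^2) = v + 2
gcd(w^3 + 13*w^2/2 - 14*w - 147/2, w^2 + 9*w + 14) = w + 7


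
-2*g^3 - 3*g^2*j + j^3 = (-2*g + j)*(g + j)^2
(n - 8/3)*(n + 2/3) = n^2 - 2*n - 16/9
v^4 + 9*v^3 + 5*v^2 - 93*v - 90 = (v - 3)*(v + 1)*(v + 5)*(v + 6)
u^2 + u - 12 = (u - 3)*(u + 4)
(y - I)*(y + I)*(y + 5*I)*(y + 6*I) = y^4 + 11*I*y^3 - 29*y^2 + 11*I*y - 30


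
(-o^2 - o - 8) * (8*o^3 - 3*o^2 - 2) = -8*o^5 - 5*o^4 - 61*o^3 + 26*o^2 + 2*o + 16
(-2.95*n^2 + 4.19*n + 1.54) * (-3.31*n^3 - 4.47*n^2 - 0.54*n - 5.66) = 9.7645*n^5 - 0.682400000000001*n^4 - 22.2337*n^3 + 7.5506*n^2 - 24.547*n - 8.7164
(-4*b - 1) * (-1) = 4*b + 1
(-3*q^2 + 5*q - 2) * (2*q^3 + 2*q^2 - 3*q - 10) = -6*q^5 + 4*q^4 + 15*q^3 + 11*q^2 - 44*q + 20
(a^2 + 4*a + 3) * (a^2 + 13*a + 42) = a^4 + 17*a^3 + 97*a^2 + 207*a + 126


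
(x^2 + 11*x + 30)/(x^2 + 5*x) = (x + 6)/x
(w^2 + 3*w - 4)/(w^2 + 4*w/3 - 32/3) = 3*(w - 1)/(3*w - 8)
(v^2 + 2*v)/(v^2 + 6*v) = (v + 2)/(v + 6)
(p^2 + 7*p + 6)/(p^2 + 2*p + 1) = (p + 6)/(p + 1)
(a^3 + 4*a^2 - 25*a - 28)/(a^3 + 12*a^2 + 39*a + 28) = (a - 4)/(a + 4)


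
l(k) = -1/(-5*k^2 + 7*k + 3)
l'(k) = -(10*k - 7)/(-5*k^2 + 7*k + 3)^2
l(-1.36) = 0.06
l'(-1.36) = 0.08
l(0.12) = -0.27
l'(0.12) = 0.41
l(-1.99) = 0.03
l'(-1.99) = 0.03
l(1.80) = 1.67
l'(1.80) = -30.56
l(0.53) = -0.19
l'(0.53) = 0.06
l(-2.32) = 0.02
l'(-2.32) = 0.02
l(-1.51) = 0.05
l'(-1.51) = 0.06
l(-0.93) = 0.13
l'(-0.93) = 0.27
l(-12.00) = 0.00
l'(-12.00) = 0.00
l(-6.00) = 0.00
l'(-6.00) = 0.00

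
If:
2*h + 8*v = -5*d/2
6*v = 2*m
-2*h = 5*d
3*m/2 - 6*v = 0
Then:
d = 0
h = 0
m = 0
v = 0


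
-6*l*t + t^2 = t*(-6*l + t)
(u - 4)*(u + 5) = u^2 + u - 20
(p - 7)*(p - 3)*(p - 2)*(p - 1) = p^4 - 13*p^3 + 53*p^2 - 83*p + 42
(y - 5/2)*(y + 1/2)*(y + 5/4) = y^3 - 3*y^2/4 - 15*y/4 - 25/16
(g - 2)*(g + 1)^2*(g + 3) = g^4 + 3*g^3 - 3*g^2 - 11*g - 6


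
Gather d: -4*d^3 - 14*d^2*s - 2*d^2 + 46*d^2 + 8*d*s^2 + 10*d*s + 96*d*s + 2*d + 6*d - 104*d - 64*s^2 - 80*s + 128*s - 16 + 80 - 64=-4*d^3 + d^2*(44 - 14*s) + d*(8*s^2 + 106*s - 96) - 64*s^2 + 48*s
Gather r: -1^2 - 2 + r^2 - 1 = r^2 - 4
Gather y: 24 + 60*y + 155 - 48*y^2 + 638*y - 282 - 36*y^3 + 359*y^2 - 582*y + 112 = -36*y^3 + 311*y^2 + 116*y + 9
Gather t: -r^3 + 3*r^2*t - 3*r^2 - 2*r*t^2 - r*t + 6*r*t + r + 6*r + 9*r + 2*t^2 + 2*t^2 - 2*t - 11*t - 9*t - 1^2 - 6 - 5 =-r^3 - 3*r^2 + 16*r + t^2*(4 - 2*r) + t*(3*r^2 + 5*r - 22) - 12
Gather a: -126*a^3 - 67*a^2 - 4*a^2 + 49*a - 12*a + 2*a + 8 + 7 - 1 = -126*a^3 - 71*a^2 + 39*a + 14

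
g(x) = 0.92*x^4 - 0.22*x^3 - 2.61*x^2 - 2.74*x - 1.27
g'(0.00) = -2.74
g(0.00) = -1.27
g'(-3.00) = -92.38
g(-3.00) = 63.92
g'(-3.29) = -123.76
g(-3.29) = 95.12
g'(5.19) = 466.85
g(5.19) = 550.96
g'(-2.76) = -70.73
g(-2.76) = 44.42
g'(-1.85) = -18.64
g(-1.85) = 7.04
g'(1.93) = 11.18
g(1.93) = -5.10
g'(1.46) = -0.32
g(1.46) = -7.34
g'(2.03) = 14.73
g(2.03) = -3.80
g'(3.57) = 137.65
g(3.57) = 95.11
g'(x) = 3.68*x^3 - 0.66*x^2 - 5.22*x - 2.74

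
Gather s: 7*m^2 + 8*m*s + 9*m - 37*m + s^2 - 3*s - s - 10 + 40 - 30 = 7*m^2 - 28*m + s^2 + s*(8*m - 4)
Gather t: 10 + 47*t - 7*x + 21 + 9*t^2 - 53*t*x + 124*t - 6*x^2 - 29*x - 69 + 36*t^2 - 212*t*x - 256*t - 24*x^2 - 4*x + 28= 45*t^2 + t*(-265*x - 85) - 30*x^2 - 40*x - 10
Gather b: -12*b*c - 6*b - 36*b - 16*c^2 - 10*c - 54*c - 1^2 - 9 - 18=b*(-12*c - 42) - 16*c^2 - 64*c - 28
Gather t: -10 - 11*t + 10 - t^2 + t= -t^2 - 10*t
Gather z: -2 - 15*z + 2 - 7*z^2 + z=-7*z^2 - 14*z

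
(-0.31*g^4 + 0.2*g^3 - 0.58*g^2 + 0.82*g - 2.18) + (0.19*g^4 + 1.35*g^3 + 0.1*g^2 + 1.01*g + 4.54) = -0.12*g^4 + 1.55*g^3 - 0.48*g^2 + 1.83*g + 2.36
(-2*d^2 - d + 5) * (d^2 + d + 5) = -2*d^4 - 3*d^3 - 6*d^2 + 25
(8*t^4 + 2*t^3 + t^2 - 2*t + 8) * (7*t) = 56*t^5 + 14*t^4 + 7*t^3 - 14*t^2 + 56*t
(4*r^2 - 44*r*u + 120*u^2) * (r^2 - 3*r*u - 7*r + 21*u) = 4*r^4 - 56*r^3*u - 28*r^3 + 252*r^2*u^2 + 392*r^2*u - 360*r*u^3 - 1764*r*u^2 + 2520*u^3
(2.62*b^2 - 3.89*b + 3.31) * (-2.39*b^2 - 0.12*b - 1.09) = -6.2618*b^4 + 8.9827*b^3 - 10.2999*b^2 + 3.8429*b - 3.6079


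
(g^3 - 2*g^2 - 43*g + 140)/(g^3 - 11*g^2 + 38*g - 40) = (g + 7)/(g - 2)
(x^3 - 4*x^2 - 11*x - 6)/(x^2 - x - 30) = (x^2 + 2*x + 1)/(x + 5)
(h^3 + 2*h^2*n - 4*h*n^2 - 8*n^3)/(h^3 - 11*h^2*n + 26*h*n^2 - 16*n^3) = (h^2 + 4*h*n + 4*n^2)/(h^2 - 9*h*n + 8*n^2)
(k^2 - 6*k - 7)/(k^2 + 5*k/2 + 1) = 2*(k^2 - 6*k - 7)/(2*k^2 + 5*k + 2)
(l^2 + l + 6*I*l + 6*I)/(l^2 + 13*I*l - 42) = (l + 1)/(l + 7*I)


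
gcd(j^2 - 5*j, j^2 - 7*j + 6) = 1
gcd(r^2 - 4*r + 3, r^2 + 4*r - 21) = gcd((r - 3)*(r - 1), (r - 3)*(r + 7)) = r - 3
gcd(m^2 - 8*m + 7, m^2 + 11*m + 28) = 1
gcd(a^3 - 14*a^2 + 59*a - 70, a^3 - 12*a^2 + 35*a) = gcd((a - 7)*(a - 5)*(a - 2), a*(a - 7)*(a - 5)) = a^2 - 12*a + 35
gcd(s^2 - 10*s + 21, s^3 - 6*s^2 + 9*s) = s - 3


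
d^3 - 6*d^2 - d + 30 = (d - 5)*(d - 3)*(d + 2)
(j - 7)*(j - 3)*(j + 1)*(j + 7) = j^4 - 2*j^3 - 52*j^2 + 98*j + 147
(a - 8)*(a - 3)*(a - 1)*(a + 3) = a^4 - 9*a^3 - a^2 + 81*a - 72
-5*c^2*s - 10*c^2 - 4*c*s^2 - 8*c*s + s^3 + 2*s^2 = (-5*c + s)*(c + s)*(s + 2)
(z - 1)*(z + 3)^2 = z^3 + 5*z^2 + 3*z - 9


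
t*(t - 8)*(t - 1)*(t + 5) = t^4 - 4*t^3 - 37*t^2 + 40*t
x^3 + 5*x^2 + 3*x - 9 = (x - 1)*(x + 3)^2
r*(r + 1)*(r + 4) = r^3 + 5*r^2 + 4*r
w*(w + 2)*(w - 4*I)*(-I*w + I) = -I*w^4 - 4*w^3 - I*w^3 - 4*w^2 + 2*I*w^2 + 8*w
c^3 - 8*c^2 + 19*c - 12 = (c - 4)*(c - 3)*(c - 1)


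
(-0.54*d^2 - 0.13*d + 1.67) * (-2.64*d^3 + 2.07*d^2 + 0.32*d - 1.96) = 1.4256*d^5 - 0.7746*d^4 - 4.8507*d^3 + 4.4737*d^2 + 0.7892*d - 3.2732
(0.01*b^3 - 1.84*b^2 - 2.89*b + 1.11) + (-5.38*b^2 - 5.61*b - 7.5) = 0.01*b^3 - 7.22*b^2 - 8.5*b - 6.39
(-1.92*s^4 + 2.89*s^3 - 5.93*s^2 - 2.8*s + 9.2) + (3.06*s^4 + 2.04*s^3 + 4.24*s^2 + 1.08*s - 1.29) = 1.14*s^4 + 4.93*s^3 - 1.69*s^2 - 1.72*s + 7.91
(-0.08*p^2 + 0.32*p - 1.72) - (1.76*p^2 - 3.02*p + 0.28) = -1.84*p^2 + 3.34*p - 2.0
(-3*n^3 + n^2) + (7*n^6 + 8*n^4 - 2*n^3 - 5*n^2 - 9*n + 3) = 7*n^6 + 8*n^4 - 5*n^3 - 4*n^2 - 9*n + 3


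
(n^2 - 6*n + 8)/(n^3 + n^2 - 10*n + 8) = (n - 4)/(n^2 + 3*n - 4)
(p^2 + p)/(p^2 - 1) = p/(p - 1)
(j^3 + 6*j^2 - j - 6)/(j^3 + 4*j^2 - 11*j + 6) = (j + 1)/(j - 1)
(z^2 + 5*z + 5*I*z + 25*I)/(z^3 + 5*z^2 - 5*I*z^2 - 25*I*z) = (z + 5*I)/(z*(z - 5*I))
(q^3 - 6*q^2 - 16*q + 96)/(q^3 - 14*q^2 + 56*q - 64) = (q^2 - 2*q - 24)/(q^2 - 10*q + 16)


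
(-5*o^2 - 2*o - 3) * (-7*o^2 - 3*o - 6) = 35*o^4 + 29*o^3 + 57*o^2 + 21*o + 18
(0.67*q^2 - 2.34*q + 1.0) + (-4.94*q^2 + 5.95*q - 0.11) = -4.27*q^2 + 3.61*q + 0.89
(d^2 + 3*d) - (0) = d^2 + 3*d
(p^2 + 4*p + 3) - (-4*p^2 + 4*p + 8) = 5*p^2 - 5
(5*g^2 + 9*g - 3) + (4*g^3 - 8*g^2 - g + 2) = 4*g^3 - 3*g^2 + 8*g - 1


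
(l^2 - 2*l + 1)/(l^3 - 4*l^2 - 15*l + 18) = (l - 1)/(l^2 - 3*l - 18)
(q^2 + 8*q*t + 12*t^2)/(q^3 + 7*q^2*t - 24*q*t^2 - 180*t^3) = (q + 2*t)/(q^2 + q*t - 30*t^2)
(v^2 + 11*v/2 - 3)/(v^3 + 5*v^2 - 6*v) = (v - 1/2)/(v*(v - 1))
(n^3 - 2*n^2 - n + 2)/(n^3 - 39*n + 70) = (n^2 - 1)/(n^2 + 2*n - 35)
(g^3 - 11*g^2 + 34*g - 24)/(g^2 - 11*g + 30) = (g^2 - 5*g + 4)/(g - 5)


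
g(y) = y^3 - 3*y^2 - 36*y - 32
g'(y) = 3*y^2 - 6*y - 36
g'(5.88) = 32.44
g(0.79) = -61.82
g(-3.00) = 22.00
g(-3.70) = 9.48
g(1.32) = -82.45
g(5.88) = -144.11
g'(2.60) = -31.32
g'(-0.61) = -31.22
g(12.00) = 832.00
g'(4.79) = 4.09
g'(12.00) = 324.00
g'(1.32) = -38.69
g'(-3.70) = 27.27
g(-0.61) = -11.38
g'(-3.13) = 12.17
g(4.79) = -163.37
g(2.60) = -128.30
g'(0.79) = -38.87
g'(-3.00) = 9.00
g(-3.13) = 20.63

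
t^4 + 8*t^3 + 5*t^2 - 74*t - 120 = (t - 3)*(t + 2)*(t + 4)*(t + 5)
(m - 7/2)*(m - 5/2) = m^2 - 6*m + 35/4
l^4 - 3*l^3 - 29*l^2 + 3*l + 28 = (l - 7)*(l - 1)*(l + 1)*(l + 4)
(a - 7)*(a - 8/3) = a^2 - 29*a/3 + 56/3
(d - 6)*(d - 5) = d^2 - 11*d + 30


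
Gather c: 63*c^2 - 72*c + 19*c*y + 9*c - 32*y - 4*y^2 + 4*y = 63*c^2 + c*(19*y - 63) - 4*y^2 - 28*y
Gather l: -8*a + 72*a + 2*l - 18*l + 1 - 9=64*a - 16*l - 8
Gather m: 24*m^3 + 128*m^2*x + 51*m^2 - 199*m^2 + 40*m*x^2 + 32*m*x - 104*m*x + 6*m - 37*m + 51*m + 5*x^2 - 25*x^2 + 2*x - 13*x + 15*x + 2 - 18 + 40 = 24*m^3 + m^2*(128*x - 148) + m*(40*x^2 - 72*x + 20) - 20*x^2 + 4*x + 24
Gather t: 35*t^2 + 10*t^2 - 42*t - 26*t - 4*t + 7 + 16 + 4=45*t^2 - 72*t + 27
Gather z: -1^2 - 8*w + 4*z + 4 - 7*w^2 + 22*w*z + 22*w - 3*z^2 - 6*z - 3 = -7*w^2 + 14*w - 3*z^2 + z*(22*w - 2)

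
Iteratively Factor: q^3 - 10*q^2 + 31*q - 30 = (q - 3)*(q^2 - 7*q + 10) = (q - 5)*(q - 3)*(q - 2)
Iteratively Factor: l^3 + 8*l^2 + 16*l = (l)*(l^2 + 8*l + 16) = l*(l + 4)*(l + 4)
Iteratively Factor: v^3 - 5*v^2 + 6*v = (v - 3)*(v^2 - 2*v) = (v - 3)*(v - 2)*(v)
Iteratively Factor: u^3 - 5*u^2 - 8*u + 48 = (u - 4)*(u^2 - u - 12) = (u - 4)^2*(u + 3)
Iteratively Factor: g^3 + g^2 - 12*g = (g)*(g^2 + g - 12) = g*(g - 3)*(g + 4)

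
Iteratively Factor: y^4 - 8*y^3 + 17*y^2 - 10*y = (y)*(y^3 - 8*y^2 + 17*y - 10) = y*(y - 5)*(y^2 - 3*y + 2) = y*(y - 5)*(y - 1)*(y - 2)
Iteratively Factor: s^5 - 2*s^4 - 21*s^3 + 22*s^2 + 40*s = (s + 4)*(s^4 - 6*s^3 + 3*s^2 + 10*s) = (s + 1)*(s + 4)*(s^3 - 7*s^2 + 10*s) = (s - 5)*(s + 1)*(s + 4)*(s^2 - 2*s) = s*(s - 5)*(s + 1)*(s + 4)*(s - 2)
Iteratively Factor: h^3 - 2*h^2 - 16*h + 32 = (h - 2)*(h^2 - 16) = (h - 2)*(h + 4)*(h - 4)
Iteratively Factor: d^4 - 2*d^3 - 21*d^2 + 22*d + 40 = (d + 4)*(d^3 - 6*d^2 + 3*d + 10) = (d - 2)*(d + 4)*(d^2 - 4*d - 5) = (d - 5)*(d - 2)*(d + 4)*(d + 1)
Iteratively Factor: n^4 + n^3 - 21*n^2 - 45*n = (n + 3)*(n^3 - 2*n^2 - 15*n) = (n + 3)^2*(n^2 - 5*n) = (n - 5)*(n + 3)^2*(n)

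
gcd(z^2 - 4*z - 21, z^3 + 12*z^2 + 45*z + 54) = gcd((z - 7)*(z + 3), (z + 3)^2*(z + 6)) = z + 3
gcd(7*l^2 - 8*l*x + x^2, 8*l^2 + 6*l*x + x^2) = 1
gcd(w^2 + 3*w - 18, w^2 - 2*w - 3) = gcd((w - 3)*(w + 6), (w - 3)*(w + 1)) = w - 3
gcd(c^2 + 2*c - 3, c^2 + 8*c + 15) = c + 3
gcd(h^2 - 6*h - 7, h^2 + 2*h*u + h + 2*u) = h + 1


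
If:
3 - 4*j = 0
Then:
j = 3/4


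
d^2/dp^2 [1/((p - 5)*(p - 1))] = 2*((p - 5)^2 + (p - 5)*(p - 1) + (p - 1)^2)/((p - 5)^3*(p - 1)^3)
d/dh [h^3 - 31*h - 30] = 3*h^2 - 31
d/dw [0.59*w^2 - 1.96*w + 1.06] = 1.18*w - 1.96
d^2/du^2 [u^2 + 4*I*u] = 2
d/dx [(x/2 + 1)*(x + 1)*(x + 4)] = 3*x^2/2 + 7*x + 7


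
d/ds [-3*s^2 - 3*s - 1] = -6*s - 3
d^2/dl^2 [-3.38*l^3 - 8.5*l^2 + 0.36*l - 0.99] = -20.28*l - 17.0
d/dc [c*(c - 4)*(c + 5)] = 3*c^2 + 2*c - 20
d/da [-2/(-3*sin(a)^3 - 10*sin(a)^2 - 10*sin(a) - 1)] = 2*(-20*sin(a) + 9*cos(a)^2 - 19)*cos(a)/(3*sin(a)^3 + 10*sin(a)^2 + 10*sin(a) + 1)^2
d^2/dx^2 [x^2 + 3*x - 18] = 2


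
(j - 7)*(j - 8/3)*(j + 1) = j^3 - 26*j^2/3 + 9*j + 56/3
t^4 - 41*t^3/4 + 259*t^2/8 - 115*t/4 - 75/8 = (t - 5)*(t - 3)*(t - 5/2)*(t + 1/4)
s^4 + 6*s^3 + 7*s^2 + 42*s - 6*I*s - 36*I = (s + 6)*(s - 2*I)*(s - I)*(s + 3*I)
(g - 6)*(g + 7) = g^2 + g - 42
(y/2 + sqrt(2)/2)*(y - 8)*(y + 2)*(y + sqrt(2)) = y^4/2 - 3*y^3 + sqrt(2)*y^3 - 6*sqrt(2)*y^2 - 7*y^2 - 16*sqrt(2)*y - 6*y - 16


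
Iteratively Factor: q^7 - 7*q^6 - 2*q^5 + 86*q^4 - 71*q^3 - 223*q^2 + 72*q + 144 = (q + 3)*(q^6 - 10*q^5 + 28*q^4 + 2*q^3 - 77*q^2 + 8*q + 48) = (q + 1)*(q + 3)*(q^5 - 11*q^4 + 39*q^3 - 37*q^2 - 40*q + 48) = (q - 3)*(q + 1)*(q + 3)*(q^4 - 8*q^3 + 15*q^2 + 8*q - 16) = (q - 4)*(q - 3)*(q + 1)*(q + 3)*(q^3 - 4*q^2 - q + 4) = (q - 4)*(q - 3)*(q + 1)^2*(q + 3)*(q^2 - 5*q + 4) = (q - 4)^2*(q - 3)*(q + 1)^2*(q + 3)*(q - 1)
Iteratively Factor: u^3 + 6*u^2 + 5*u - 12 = (u + 3)*(u^2 + 3*u - 4) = (u - 1)*(u + 3)*(u + 4)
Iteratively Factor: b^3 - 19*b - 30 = (b + 3)*(b^2 - 3*b - 10) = (b - 5)*(b + 3)*(b + 2)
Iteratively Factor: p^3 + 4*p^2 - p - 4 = (p - 1)*(p^2 + 5*p + 4) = (p - 1)*(p + 1)*(p + 4)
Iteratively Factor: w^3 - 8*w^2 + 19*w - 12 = (w - 4)*(w^2 - 4*w + 3) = (w - 4)*(w - 3)*(w - 1)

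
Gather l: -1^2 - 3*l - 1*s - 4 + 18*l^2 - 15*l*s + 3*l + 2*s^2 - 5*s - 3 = 18*l^2 - 15*l*s + 2*s^2 - 6*s - 8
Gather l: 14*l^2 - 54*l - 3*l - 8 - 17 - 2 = 14*l^2 - 57*l - 27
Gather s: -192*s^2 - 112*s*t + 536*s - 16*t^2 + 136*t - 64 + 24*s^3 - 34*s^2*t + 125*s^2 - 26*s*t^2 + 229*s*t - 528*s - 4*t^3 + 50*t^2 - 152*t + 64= 24*s^3 + s^2*(-34*t - 67) + s*(-26*t^2 + 117*t + 8) - 4*t^3 + 34*t^2 - 16*t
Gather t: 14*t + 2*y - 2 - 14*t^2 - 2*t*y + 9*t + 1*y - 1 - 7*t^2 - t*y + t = -21*t^2 + t*(24 - 3*y) + 3*y - 3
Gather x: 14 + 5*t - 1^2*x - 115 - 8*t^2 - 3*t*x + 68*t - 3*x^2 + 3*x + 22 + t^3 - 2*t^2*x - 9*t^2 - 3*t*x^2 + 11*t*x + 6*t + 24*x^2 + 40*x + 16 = t^3 - 17*t^2 + 79*t + x^2*(21 - 3*t) + x*(-2*t^2 + 8*t + 42) - 63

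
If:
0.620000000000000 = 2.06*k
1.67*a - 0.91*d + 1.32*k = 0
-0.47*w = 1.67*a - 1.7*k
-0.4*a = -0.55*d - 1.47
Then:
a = -2.81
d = -4.71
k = 0.30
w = 11.06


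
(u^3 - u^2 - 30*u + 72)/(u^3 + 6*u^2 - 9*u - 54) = (u - 4)/(u + 3)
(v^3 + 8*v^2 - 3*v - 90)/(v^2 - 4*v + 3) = (v^2 + 11*v + 30)/(v - 1)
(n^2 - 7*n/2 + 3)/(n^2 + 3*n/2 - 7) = (2*n - 3)/(2*n + 7)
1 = 1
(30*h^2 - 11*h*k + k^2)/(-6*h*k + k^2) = (-5*h + k)/k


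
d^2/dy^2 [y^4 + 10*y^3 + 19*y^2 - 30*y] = 12*y^2 + 60*y + 38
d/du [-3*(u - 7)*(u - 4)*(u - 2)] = -9*u^2 + 78*u - 150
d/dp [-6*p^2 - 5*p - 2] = -12*p - 5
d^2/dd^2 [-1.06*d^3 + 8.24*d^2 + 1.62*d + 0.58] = 16.48 - 6.36*d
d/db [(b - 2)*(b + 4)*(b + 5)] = 3*b^2 + 14*b + 2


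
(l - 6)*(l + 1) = l^2 - 5*l - 6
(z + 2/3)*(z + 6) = z^2 + 20*z/3 + 4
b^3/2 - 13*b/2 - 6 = (b/2 + 1/2)*(b - 4)*(b + 3)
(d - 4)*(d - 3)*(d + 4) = d^3 - 3*d^2 - 16*d + 48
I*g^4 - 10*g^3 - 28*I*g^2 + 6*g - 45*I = (g + 3*I)^2*(g + 5*I)*(I*g + 1)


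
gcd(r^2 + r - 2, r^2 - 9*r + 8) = r - 1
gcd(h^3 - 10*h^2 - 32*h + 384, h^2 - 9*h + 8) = h - 8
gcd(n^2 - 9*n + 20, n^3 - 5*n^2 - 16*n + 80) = n^2 - 9*n + 20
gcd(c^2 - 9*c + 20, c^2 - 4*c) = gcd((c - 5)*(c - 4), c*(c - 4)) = c - 4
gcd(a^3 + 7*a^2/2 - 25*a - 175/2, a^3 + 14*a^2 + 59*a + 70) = a + 5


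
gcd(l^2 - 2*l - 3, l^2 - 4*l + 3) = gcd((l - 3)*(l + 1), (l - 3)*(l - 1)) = l - 3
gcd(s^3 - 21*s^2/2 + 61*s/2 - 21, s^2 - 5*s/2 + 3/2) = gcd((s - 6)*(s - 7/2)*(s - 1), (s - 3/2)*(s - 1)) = s - 1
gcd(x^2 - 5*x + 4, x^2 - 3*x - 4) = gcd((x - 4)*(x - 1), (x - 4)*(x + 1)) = x - 4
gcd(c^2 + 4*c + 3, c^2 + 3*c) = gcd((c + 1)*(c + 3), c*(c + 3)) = c + 3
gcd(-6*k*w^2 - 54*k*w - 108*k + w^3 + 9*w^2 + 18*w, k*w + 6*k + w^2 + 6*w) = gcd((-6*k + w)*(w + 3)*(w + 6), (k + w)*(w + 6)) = w + 6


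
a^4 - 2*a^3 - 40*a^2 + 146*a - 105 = (a - 5)*(a - 3)*(a - 1)*(a + 7)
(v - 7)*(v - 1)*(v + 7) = v^3 - v^2 - 49*v + 49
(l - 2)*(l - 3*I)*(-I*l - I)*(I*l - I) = l^4 - 2*l^3 - 3*I*l^3 - l^2 + 6*I*l^2 + 2*l + 3*I*l - 6*I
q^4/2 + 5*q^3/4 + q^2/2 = q^2*(q/2 + 1)*(q + 1/2)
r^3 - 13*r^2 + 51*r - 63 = (r - 7)*(r - 3)^2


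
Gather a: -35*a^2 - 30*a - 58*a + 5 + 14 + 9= -35*a^2 - 88*a + 28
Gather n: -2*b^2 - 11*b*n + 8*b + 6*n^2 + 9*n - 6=-2*b^2 + 8*b + 6*n^2 + n*(9 - 11*b) - 6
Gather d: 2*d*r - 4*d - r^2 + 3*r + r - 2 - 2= d*(2*r - 4) - r^2 + 4*r - 4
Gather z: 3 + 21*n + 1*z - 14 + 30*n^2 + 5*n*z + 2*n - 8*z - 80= 30*n^2 + 23*n + z*(5*n - 7) - 91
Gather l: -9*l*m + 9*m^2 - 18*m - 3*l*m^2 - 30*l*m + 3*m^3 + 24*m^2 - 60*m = l*(-3*m^2 - 39*m) + 3*m^3 + 33*m^2 - 78*m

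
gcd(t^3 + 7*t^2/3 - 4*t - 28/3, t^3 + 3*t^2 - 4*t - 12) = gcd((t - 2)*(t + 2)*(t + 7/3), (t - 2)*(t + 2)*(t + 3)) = t^2 - 4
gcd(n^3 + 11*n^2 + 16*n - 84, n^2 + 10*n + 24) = n + 6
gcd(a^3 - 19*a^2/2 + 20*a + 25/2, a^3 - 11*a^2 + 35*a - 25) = a^2 - 10*a + 25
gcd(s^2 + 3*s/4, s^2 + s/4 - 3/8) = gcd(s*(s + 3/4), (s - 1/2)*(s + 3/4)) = s + 3/4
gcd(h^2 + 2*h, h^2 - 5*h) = h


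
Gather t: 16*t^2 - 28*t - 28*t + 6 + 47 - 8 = 16*t^2 - 56*t + 45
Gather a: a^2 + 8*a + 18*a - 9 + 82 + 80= a^2 + 26*a + 153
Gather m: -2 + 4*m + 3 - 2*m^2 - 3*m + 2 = -2*m^2 + m + 3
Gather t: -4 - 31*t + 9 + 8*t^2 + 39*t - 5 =8*t^2 + 8*t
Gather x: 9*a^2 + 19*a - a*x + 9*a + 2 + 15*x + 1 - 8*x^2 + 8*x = 9*a^2 + 28*a - 8*x^2 + x*(23 - a) + 3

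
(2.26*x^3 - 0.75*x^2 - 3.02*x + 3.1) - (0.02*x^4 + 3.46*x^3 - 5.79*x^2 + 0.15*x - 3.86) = -0.02*x^4 - 1.2*x^3 + 5.04*x^2 - 3.17*x + 6.96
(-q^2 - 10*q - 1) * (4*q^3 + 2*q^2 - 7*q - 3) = -4*q^5 - 42*q^4 - 17*q^3 + 71*q^2 + 37*q + 3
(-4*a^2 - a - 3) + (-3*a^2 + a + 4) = 1 - 7*a^2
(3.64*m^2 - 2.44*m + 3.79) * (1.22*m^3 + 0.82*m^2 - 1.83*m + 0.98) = 4.4408*m^5 + 0.00800000000000001*m^4 - 4.0382*m^3 + 11.1402*m^2 - 9.3269*m + 3.7142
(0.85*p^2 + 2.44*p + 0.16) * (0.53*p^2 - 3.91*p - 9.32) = 0.4505*p^4 - 2.0303*p^3 - 17.3776*p^2 - 23.3664*p - 1.4912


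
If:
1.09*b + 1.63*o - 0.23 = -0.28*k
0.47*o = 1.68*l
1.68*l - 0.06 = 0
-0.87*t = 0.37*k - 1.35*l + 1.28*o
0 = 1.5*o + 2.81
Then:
No Solution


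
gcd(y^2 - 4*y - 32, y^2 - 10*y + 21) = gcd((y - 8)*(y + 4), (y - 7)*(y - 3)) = 1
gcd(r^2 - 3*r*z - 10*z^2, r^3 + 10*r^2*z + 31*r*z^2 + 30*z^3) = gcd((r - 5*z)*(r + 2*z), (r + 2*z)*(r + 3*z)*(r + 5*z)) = r + 2*z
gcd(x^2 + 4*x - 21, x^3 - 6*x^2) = 1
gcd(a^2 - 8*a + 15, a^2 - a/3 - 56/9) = 1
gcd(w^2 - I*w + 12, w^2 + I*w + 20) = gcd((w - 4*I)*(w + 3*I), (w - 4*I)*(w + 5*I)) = w - 4*I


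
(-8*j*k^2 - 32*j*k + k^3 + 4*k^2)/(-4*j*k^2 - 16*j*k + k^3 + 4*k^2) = (8*j - k)/(4*j - k)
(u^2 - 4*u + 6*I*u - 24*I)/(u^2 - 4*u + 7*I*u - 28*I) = (u + 6*I)/(u + 7*I)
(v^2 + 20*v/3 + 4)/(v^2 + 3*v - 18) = (v + 2/3)/(v - 3)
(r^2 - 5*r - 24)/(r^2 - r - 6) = (-r^2 + 5*r + 24)/(-r^2 + r + 6)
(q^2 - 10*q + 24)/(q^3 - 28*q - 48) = (q - 4)/(q^2 + 6*q + 8)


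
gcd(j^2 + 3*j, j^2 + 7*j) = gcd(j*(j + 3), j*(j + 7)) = j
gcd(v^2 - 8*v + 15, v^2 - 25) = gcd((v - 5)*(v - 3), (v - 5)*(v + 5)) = v - 5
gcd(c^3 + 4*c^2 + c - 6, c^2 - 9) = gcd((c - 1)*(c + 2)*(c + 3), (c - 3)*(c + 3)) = c + 3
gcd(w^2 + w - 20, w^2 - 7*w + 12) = w - 4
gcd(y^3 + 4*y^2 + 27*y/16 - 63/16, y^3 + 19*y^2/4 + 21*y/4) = y^2 + 19*y/4 + 21/4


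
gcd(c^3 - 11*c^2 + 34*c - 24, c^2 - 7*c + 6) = c^2 - 7*c + 6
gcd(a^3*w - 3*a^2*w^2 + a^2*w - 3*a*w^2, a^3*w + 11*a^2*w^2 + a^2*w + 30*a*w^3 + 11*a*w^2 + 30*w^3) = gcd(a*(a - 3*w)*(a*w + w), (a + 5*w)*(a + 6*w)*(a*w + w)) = a*w + w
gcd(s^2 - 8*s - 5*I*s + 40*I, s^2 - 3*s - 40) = s - 8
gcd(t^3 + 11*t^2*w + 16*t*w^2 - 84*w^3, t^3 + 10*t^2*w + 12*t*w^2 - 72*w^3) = t^2 + 4*t*w - 12*w^2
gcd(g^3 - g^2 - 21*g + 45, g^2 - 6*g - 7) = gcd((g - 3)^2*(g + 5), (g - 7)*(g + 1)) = 1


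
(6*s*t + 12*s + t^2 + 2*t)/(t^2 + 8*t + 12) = (6*s + t)/(t + 6)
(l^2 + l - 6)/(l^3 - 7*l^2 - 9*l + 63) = (l - 2)/(l^2 - 10*l + 21)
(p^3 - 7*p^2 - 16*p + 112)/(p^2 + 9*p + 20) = (p^2 - 11*p + 28)/(p + 5)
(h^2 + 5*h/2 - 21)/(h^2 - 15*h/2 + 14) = (h + 6)/(h - 4)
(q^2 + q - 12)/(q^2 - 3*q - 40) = (-q^2 - q + 12)/(-q^2 + 3*q + 40)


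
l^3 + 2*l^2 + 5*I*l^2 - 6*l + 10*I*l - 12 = (l + 2)*(l + 2*I)*(l + 3*I)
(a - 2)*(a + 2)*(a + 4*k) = a^3 + 4*a^2*k - 4*a - 16*k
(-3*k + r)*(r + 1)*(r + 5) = -3*k*r^2 - 18*k*r - 15*k + r^3 + 6*r^2 + 5*r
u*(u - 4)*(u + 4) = u^3 - 16*u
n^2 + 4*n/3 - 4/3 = (n - 2/3)*(n + 2)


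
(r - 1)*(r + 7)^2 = r^3 + 13*r^2 + 35*r - 49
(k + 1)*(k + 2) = k^2 + 3*k + 2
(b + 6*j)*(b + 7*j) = b^2 + 13*b*j + 42*j^2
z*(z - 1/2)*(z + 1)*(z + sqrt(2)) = z^4 + z^3/2 + sqrt(2)*z^3 - z^2/2 + sqrt(2)*z^2/2 - sqrt(2)*z/2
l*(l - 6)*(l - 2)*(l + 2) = l^4 - 6*l^3 - 4*l^2 + 24*l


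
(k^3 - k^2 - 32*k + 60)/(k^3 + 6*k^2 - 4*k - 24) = (k - 5)/(k + 2)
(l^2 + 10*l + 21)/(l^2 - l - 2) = (l^2 + 10*l + 21)/(l^2 - l - 2)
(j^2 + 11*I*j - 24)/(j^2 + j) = (j^2 + 11*I*j - 24)/(j*(j + 1))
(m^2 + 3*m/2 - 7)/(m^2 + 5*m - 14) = (m + 7/2)/(m + 7)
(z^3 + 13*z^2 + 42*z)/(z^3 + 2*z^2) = (z^2 + 13*z + 42)/(z*(z + 2))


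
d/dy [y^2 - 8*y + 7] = 2*y - 8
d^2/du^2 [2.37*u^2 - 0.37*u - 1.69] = 4.74000000000000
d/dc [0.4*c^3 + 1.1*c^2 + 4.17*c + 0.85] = 1.2*c^2 + 2.2*c + 4.17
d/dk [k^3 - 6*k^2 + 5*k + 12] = 3*k^2 - 12*k + 5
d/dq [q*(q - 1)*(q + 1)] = 3*q^2 - 1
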